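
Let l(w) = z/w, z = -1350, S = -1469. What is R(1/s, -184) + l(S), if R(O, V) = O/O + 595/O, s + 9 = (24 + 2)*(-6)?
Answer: -144216256/1469 ≈ -98173.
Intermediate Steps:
s = -165 (s = -9 + (24 + 2)*(-6) = -9 + 26*(-6) = -9 - 156 = -165)
R(O, V) = 1 + 595/O
l(w) = -1350/w
R(1/s, -184) + l(S) = (595 + 1/(-165))/(1/(-165)) - 1350/(-1469) = (595 - 1/165)/(-1/165) - 1350*(-1/1469) = -165*98174/165 + 1350/1469 = -98174 + 1350/1469 = -144216256/1469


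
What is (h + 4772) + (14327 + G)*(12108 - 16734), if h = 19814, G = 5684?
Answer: -92546300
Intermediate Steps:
(h + 4772) + (14327 + G)*(12108 - 16734) = (19814 + 4772) + (14327 + 5684)*(12108 - 16734) = 24586 + 20011*(-4626) = 24586 - 92570886 = -92546300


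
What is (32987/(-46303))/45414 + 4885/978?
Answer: 856013953157/171378562023 ≈ 4.9949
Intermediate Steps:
(32987/(-46303))/45414 + 4885/978 = (32987*(-1/46303))*(1/45414) + 4885*(1/978) = -32987/46303*1/45414 + 4885/978 = -32987/2102804442 + 4885/978 = 856013953157/171378562023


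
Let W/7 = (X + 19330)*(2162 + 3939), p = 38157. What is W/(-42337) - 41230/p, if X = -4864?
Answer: -3367874232292/230778987 ≈ -14594.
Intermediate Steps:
W = 617799462 (W = 7*((-4864 + 19330)*(2162 + 3939)) = 7*(14466*6101) = 7*88257066 = 617799462)
W/(-42337) - 41230/p = 617799462/(-42337) - 41230/38157 = 617799462*(-1/42337) - 41230*1/38157 = -617799462/42337 - 5890/5451 = -3367874232292/230778987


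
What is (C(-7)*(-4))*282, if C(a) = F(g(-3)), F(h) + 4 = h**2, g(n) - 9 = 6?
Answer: -249288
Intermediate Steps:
g(n) = 15 (g(n) = 9 + 6 = 15)
F(h) = -4 + h**2
C(a) = 221 (C(a) = -4 + 15**2 = -4 + 225 = 221)
(C(-7)*(-4))*282 = (221*(-4))*282 = -884*282 = -249288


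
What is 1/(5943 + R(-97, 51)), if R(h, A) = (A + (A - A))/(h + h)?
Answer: 194/1152891 ≈ 0.00016827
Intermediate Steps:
R(h, A) = A/(2*h) (R(h, A) = (A + 0)/((2*h)) = A*(1/(2*h)) = A/(2*h))
1/(5943 + R(-97, 51)) = 1/(5943 + (1/2)*51/(-97)) = 1/(5943 + (1/2)*51*(-1/97)) = 1/(5943 - 51/194) = 1/(1152891/194) = 194/1152891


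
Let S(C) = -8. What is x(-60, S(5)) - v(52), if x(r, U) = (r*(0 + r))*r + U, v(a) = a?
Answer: -216060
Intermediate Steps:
x(r, U) = U + r**3 (x(r, U) = (r*r)*r + U = r**2*r + U = r**3 + U = U + r**3)
x(-60, S(5)) - v(52) = (-8 + (-60)**3) - 1*52 = (-8 - 216000) - 52 = -216008 - 52 = -216060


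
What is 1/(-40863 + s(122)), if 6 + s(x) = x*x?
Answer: -1/25985 ≈ -3.8484e-5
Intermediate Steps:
s(x) = -6 + x**2 (s(x) = -6 + x*x = -6 + x**2)
1/(-40863 + s(122)) = 1/(-40863 + (-6 + 122**2)) = 1/(-40863 + (-6 + 14884)) = 1/(-40863 + 14878) = 1/(-25985) = -1/25985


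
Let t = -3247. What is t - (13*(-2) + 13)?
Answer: -3234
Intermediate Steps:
t - (13*(-2) + 13) = -3247 - (13*(-2) + 13) = -3247 - (-26 + 13) = -3247 - 1*(-13) = -3247 + 13 = -3234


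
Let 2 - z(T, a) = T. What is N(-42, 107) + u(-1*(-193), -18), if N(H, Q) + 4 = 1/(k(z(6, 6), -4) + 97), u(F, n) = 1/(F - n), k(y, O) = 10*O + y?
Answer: -44468/11183 ≈ -3.9764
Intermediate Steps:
z(T, a) = 2 - T
k(y, O) = y + 10*O
N(H, Q) = -211/53 (N(H, Q) = -4 + 1/(((2 - 1*6) + 10*(-4)) + 97) = -4 + 1/(((2 - 6) - 40) + 97) = -4 + 1/((-4 - 40) + 97) = -4 + 1/(-44 + 97) = -4 + 1/53 = -211/53)
N(-42, 107) + u(-1*(-193), -18) = -211/53 + 1/(-1*(-193) - 1*(-18)) = -211/53 + 1/(193 + 18) = -211/53 + 1/211 = -44468/11183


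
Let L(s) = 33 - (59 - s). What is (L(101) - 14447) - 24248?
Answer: -38620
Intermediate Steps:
L(s) = -26 + s (L(s) = 33 + (-59 + s) = -26 + s)
(L(101) - 14447) - 24248 = ((-26 + 101) - 14447) - 24248 = (75 - 14447) - 24248 = -14372 - 24248 = -38620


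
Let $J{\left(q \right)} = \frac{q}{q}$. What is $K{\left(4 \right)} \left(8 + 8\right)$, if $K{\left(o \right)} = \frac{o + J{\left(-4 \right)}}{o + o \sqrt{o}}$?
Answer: $\frac{20}{3} \approx 6.6667$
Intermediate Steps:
$J{\left(q \right)} = 1$
$K{\left(o \right)} = \frac{1 + o}{o + o^{\frac{3}{2}}}$ ($K{\left(o \right)} = \frac{o + 1}{o + o \sqrt{o}} = \frac{1 + o}{o + o^{\frac{3}{2}}}$)
$K{\left(4 \right)} \left(8 + 8\right) = \frac{1 + 4}{4 + 4^{\frac{3}{2}}} \left(8 + 8\right) = \frac{1}{4 + 8} \cdot 5 \cdot 16 = \frac{1}{12} \cdot 5 \cdot 16 = \frac{5}{12} \cdot 16 = \frac{20}{3}$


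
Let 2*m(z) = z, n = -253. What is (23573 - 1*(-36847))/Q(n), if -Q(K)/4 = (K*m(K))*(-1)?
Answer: 30210/64009 ≈ 0.47196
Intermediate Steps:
m(z) = z/2
Q(K) = 2*K² (Q(K) = -4*K*(K/2)*(-1) = -4*K²/2*(-1) = -(-2)*K² = 2*K²)
(23573 - 1*(-36847))/Q(n) = (23573 - 1*(-36847))/((2*(-253)²)) = (23573 + 36847)/((2*64009)) = 60420/128018 = 60420*(1/128018) = 30210/64009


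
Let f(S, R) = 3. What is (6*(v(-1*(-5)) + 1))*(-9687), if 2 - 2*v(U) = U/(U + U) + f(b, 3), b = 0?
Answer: -29061/2 ≈ -14531.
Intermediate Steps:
v(U) = -¾ (v(U) = 1 - (U/(U + U) + 3)/2 = 1 - (U/((2*U)) + 3)/2 = 1 - ((1/(2*U))*U + 3)/2 = 1 - (½ + 3)/2 = 1 - ½*7/2 = 1 - 7/4 = -¾)
(6*(v(-1*(-5)) + 1))*(-9687) = (6*(-¾ + 1))*(-9687) = (6*(¼))*(-9687) = (3/2)*(-9687) = -29061/2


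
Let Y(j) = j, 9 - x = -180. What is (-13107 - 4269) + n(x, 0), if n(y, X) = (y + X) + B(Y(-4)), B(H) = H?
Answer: -17191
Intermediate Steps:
x = 189 (x = 9 - 1*(-180) = 9 + 180 = 189)
n(y, X) = -4 + X + y (n(y, X) = (y + X) - 4 = (X + y) - 4 = -4 + X + y)
(-13107 - 4269) + n(x, 0) = (-13107 - 4269) + (-4 + 0 + 189) = -17376 + 185 = -17191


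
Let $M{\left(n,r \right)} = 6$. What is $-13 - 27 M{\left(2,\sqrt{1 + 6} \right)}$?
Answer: $-175$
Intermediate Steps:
$-13 - 27 M{\left(2,\sqrt{1 + 6} \right)} = -13 - 162 = -175$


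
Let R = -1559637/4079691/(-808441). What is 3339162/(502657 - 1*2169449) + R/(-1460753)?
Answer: -893752711243235340630515/446129858053695507722492 ≈ -2.0033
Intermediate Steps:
R = 173293/366465496859 (R = -1559637*1/4079691*(-1/808441) = -173293/453299*(-1/808441) = 173293/366465496859 ≈ 4.7288e-7)
3339162/(502657 - 1*2169449) + R/(-1460753) = 3339162/(502657 - 1*2169449) + (173293/366465496859)/(-1460753) = 3339162/(502657 - 2169449) + (173293/366465496859)*(-1/1460753) = 3339162/(-1666792) - 173293/535315573933274827 = 3339162*(-1/1666792) - 173293/535315573933274827 = -1669581/833396 - 173293/535315573933274827 = -893752711243235340630515/446129858053695507722492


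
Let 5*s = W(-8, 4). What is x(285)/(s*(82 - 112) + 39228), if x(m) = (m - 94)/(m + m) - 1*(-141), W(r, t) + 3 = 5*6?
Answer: 80561/22267620 ≈ 0.0036179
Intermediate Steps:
W(r, t) = 27 (W(r, t) = -3 + 5*6 = -3 + 30 = 27)
s = 27/5 (s = (1/5)*27 = 27/5 ≈ 5.4000)
x(m) = 141 + (-94 + m)/(2*m) (x(m) = (-94 + m)/((2*m)) + 141 = (-94 + m)*(1/(2*m)) + 141 = (-94 + m)/(2*m) + 141 = 141 + (-94 + m)/(2*m))
x(285)/(s*(82 - 112) + 39228) = (283/2 - 47/285)/(27*(82 - 112)/5 + 39228) = (283/2 - 47*1/285)/((27/5)*(-30) + 39228) = (283/2 - 47/285)/(-162 + 39228) = (80561/570)/39066 = (80561/570)*(1/39066) = 80561/22267620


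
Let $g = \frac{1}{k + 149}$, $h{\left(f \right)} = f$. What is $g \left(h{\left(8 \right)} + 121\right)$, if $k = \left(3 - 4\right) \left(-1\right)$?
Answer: $\frac{43}{50} \approx 0.86$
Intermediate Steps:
$k = 1$ ($k = \left(-1\right) \left(-1\right) = 1$)
$g = \frac{1}{150}$ ($g = \frac{1}{1 + 149} = \frac{1}{150} \approx 0.0066667$)
$g \left(h{\left(8 \right)} + 121\right) = \frac{8 + 121}{150} = \frac{1}{150} \cdot 129 = \frac{43}{50}$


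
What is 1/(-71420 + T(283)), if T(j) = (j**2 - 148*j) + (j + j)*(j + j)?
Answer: 1/287141 ≈ 3.4826e-6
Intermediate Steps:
T(j) = -148*j + 5*j**2 (T(j) = (j**2 - 148*j) + (2*j)*(2*j) = (j**2 - 148*j) + 4*j**2 = -148*j + 5*j**2)
1/(-71420 + T(283)) = 1/(-71420 + 283*(-148 + 5*283)) = 1/(-71420 + 283*(-148 + 1415)) = 1/(-71420 + 283*1267) = 1/(-71420 + 358561) = 1/287141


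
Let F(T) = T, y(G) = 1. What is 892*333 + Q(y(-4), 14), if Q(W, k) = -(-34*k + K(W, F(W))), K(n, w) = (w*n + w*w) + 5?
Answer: 297505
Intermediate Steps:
K(n, w) = 5 + w² + n*w (K(n, w) = (n*w + w²) + 5 = (w² + n*w) + 5 = 5 + w² + n*w)
Q(W, k) = -5 - 2*W² + 34*k (Q(W, k) = -(-34*k + (5 + W² + W*W)) = -(-34*k + (5 + W² + W²)) = -(-34*k + (5 + 2*W²)) = -(5 - 34*k + 2*W²) = -5 - 2*W² + 34*k)
892*333 + Q(y(-4), 14) = 892*333 + (-5 - 2*1² + 34*14) = 297036 + (-5 - 2*1 + 476) = 297036 + (-5 - 2 + 476) = 297036 + 469 = 297505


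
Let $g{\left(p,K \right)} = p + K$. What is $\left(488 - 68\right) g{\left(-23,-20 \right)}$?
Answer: $-18060$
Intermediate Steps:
$g{\left(p,K \right)} = K + p$
$\left(488 - 68\right) g{\left(-23,-20 \right)} = \left(488 - 68\right) \left(-20 - 23\right) = 420 \left(-43\right) = -18060$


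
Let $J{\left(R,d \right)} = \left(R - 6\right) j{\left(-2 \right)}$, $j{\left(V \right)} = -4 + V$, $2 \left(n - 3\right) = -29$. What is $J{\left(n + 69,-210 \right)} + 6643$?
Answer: $6334$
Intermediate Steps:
$n = - \frac{23}{2}$ ($n = 3 + \frac{1}{2} \left(-29\right) = 3 - \frac{29}{2} = - \frac{23}{2} \approx -11.5$)
$J{\left(R,d \right)} = 36 - 6 R$ ($J{\left(R,d \right)} = \left(R - 6\right) \left(-4 - 2\right) = \left(-6 + R\right) \left(-6\right) = 36 - 6 R$)
$J{\left(n + 69,-210 \right)} + 6643 = \left(36 - 6 \left(- \frac{23}{2} + 69\right)\right) + 6643 = \left(36 - 345\right) + 6643 = -309 + 6643 = 6334$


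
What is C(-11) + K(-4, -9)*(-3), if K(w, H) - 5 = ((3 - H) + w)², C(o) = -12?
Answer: -219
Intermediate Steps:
K(w, H) = 5 + (3 + w - H)² (K(w, H) = 5 + ((3 - H) + w)² = 5 + (3 + w - H)²)
C(-11) + K(-4, -9)*(-3) = -12 + (5 + (3 - 4 - 1*(-9))²)*(-3) = -12 + (5 + (3 - 4 + 9)²)*(-3) = -12 + (5 + 8²)*(-3) = -12 + (5 + 64)*(-3) = -12 + 69*(-3) = -12 - 207 = -219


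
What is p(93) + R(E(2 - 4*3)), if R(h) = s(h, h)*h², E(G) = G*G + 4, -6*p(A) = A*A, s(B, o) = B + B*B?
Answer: 236218557/2 ≈ 1.1811e+8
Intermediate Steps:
s(B, o) = B + B²
p(A) = -A²/6 (p(A) = -A*A/6 = -A²/6)
E(G) = 4 + G² (E(G) = G² + 4 = 4 + G²)
R(h) = h³*(1 + h) (R(h) = (h*(1 + h))*h² = h³*(1 + h))
p(93) + R(E(2 - 4*3)) = -⅙*93² + (4 + (2 - 4*3)²)³*(1 + (4 + (2 - 4*3)²)) = -⅙*8649 + (4 + (2 - 12)²)³*(1 + (4 + (2 - 12)²)) = -2883/2 + (4 + (-10)²)³*(1 + (4 + (-10)²)) = -2883/2 + (4 + 100)³*(1 + (4 + 100)) = -2883/2 + 104³*(1 + 104) = -2883/2 + 1124864*105 = -2883/2 + 118110720 = 236218557/2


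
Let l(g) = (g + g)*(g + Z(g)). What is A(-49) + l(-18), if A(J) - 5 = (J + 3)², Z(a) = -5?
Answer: 2949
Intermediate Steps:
A(J) = 5 + (3 + J)² (A(J) = 5 + (J + 3)² = 5 + (3 + J)²)
l(g) = 2*g*(-5 + g) (l(g) = (g + g)*(g - 5) = (2*g)*(-5 + g) = 2*g*(-5 + g))
A(-49) + l(-18) = (5 + (3 - 49)²) + 2*(-18)*(-5 - 18) = (5 + (-46)²) + 2*(-18)*(-23) = (5 + 2116) + 828 = 2121 + 828 = 2949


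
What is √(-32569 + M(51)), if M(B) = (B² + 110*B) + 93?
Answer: I*√24265 ≈ 155.77*I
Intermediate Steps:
M(B) = 93 + B² + 110*B
√(-32569 + M(51)) = √(-32569 + (93 + 51² + 110*51)) = √(-32569 + (93 + 2601 + 5610)) = √(-32569 + 8304) = √(-24265) = I*√24265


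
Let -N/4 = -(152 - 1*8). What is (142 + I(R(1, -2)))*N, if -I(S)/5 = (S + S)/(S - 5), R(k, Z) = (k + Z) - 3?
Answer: 79232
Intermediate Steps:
R(k, Z) = -3 + Z + k (R(k, Z) = (Z + k) - 3 = -3 + Z + k)
I(S) = -10*S/(-5 + S) (I(S) = -5*(S + S)/(S - 5) = -5*2*S/(-5 + S) = -10*S/(-5 + S))
N = 576 (N = -(-4)*(152 - 1*8) = -(-4)*(152 - 8) = -(-4)*144 = -4*(-144) = 576)
(142 + I(R(1, -2)))*N = (142 - 10*(-3 - 2 + 1)/(-5 + (-3 - 2 + 1)))*576 = (142 - 10*(-4)/(-5 - 4))*576 = (142 - 10*(-4)/(-9))*576 = (142 - 10*(-4)*(-1/9))*576 = (142 - 40/9)*576 = (1238/9)*576 = 79232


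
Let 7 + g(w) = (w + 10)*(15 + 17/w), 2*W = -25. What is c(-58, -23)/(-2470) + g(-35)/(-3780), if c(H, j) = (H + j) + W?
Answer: 73907/544635 ≈ 0.13570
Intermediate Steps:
W = -25/2 (W = (1/2)*(-25) = -25/2 ≈ -12.500)
g(w) = -7 + (10 + w)*(15 + 17/w) (g(w) = -7 + (w + 10)*(15 + 17/w) = -7 + (10 + w)*(15 + 17/w))
c(H, j) = -25/2 + H + j (c(H, j) = (H + j) - 25/2 = -25/2 + H + j)
c(-58, -23)/(-2470) + g(-35)/(-3780) = (-25/2 - 58 - 23)/(-2470) + (160 + 15*(-35) + 170/(-35))/(-3780) = -187/2*(-1/2470) + (160 - 525 + 170*(-1/35))*(-1/3780) = 187/4940 + (160 - 525 - 34/7)*(-1/3780) = 187/4940 - 2589/7*(-1/3780) = 187/4940 + 863/8820 = 73907/544635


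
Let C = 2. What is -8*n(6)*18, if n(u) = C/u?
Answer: -48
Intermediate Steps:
n(u) = 2/u
-8*n(6)*18 = -16/6*18 = -8*⅓*18 = -8/3*18 = -48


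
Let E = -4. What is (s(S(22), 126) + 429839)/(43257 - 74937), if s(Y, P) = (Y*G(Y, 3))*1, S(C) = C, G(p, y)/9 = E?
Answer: -429047/31680 ≈ -13.543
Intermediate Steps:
G(p, y) = -36 (G(p, y) = 9*(-4) = -36)
s(Y, P) = -36*Y (s(Y, P) = (Y*(-36))*1 = -36*Y*1 = -36*Y)
(s(S(22), 126) + 429839)/(43257 - 74937) = (-36*22 + 429839)/(43257 - 74937) = (-792 + 429839)/(-31680) = 429047*(-1/31680) = -429047/31680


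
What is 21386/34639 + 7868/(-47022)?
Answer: 366536420/814397529 ≈ 0.45007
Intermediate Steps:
21386/34639 + 7868/(-47022) = 21386*(1/34639) + 7868*(-1/47022) = 21386/34639 - 3934/23511 = 366536420/814397529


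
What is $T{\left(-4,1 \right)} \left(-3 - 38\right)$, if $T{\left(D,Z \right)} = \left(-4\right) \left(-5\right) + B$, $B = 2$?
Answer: $-902$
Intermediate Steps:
$T{\left(D,Z \right)} = 22$ ($T{\left(D,Z \right)} = \left(-4\right) \left(-5\right) + 2 = 20 + 2 = 22$)
$T{\left(-4,1 \right)} \left(-3 - 38\right) = 22 \left(-3 - 38\right) = 22 \left(-41\right) = -902$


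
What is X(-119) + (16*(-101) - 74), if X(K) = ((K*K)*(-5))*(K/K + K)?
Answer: 8353300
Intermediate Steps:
X(K) = -5*K²*(1 + K) (X(K) = (K²*(-5))*(1 + K) = (-5*K²)*(1 + K) = -5*K²*(1 + K))
X(-119) + (16*(-101) - 74) = 5*(-119)²*(-1 - 1*(-119)) + (16*(-101) - 74) = 5*14161*(-1 + 119) + (-1616 - 74) = 5*14161*118 - 1690 = 8354990 - 1690 = 8353300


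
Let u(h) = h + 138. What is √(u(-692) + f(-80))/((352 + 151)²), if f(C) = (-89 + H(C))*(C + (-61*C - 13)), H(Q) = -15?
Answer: 3*I*√55378/253009 ≈ 0.0027903*I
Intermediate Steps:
u(h) = 138 + h
f(C) = 1352 + 6240*C (f(C) = (-89 - 15)*(C + (-61*C - 13)) = -104*(C + (-13 - 61*C)) = -104*(-13 - 60*C) = 1352 + 6240*C)
√(u(-692) + f(-80))/((352 + 151)²) = √((138 - 692) + (1352 + 6240*(-80)))/((352 + 151)²) = √(-554 + (1352 - 499200))/(503²) = √(-554 - 497848)/253009 = √(-498402)*(1/253009) = (3*I*√55378)*(1/253009) = 3*I*√55378/253009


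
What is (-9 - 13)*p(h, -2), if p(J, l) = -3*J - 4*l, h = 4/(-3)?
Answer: -264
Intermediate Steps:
h = -4/3 (h = 4*(-⅓) = -4/3 ≈ -1.3333)
p(J, l) = -4*l - 3*J
(-9 - 13)*p(h, -2) = (-9 - 13)*(-4*(-2) - 3*(-4/3)) = -22*(8 + 4) = -22*12 = -264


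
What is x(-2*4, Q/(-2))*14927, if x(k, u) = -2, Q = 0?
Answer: -29854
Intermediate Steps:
x(-2*4, Q/(-2))*14927 = -2*14927 = -29854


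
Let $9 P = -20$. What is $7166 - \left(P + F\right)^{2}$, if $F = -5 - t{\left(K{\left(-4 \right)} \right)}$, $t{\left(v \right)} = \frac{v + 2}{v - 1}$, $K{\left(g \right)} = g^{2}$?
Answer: $\frac{14367509}{2025} \approx 7095.1$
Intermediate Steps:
$P = - \frac{20}{9}$ ($P = \frac{1}{9} \left(-20\right) = - \frac{20}{9} \approx -2.2222$)
$t{\left(v \right)} = \frac{2 + v}{-1 + v}$
$F = - \frac{31}{5}$ ($F = -5 - \frac{2 + \left(-4\right)^{2}}{-1 + \left(-4\right)^{2}} = -5 - \frac{2 + 16}{-1 + 16} = -5 - \frac{1}{15} \cdot 18 = -5 - \frac{6}{5} = - \frac{31}{5} \approx -6.2$)
$7166 - \left(P + F\right)^{2} = 7166 - \left(- \frac{20}{9} - \frac{31}{5}\right)^{2} = 7166 - \left(- \frac{379}{45}\right)^{2} = 7166 - \frac{143641}{2025} = \frac{14367509}{2025}$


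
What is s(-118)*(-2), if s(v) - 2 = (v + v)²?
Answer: -111396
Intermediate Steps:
s(v) = 2 + 4*v² (s(v) = 2 + (v + v)² = 2 + (2*v)² = 2 + 4*v²)
s(-118)*(-2) = (2 + 4*(-118)²)*(-2) = (2 + 4*13924)*(-2) = (2 + 55696)*(-2) = 55698*(-2) = -111396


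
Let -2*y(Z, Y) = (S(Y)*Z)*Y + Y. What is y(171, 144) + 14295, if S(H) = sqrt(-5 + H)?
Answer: 14223 - 12312*sqrt(139) ≈ -1.3093e+5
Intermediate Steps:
y(Z, Y) = -Y/2 - Y*Z*sqrt(-5 + Y)/2 (y(Z, Y) = -((sqrt(-5 + Y)*Z)*Y + Y)/2 = -((Z*sqrt(-5 + Y))*Y + Y)/2 = -(Y*Z*sqrt(-5 + Y) + Y)/2 = -(Y + Y*Z*sqrt(-5 + Y))/2 = -Y/2 - Y*Z*sqrt(-5 + Y)/2)
y(171, 144) + 14295 = -1/2*144*(1 + 171*sqrt(-5 + 144)) + 14295 = -1/2*144*(1 + 171*sqrt(139)) + 14295 = (-72 - 12312*sqrt(139)) + 14295 = 14223 - 12312*sqrt(139)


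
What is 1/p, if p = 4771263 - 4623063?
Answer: 1/148200 ≈ 6.7476e-6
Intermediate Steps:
p = 148200
1/p = 1/148200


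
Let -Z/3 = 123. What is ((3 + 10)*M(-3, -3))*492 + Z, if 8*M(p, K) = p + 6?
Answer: 4059/2 ≈ 2029.5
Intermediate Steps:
Z = -369 (Z = -3*123 = -369)
M(p, K) = ¾ + p/8 (M(p, K) = (p + 6)/8 = (6 + p)/8 = ¾ + p/8)
((3 + 10)*M(-3, -3))*492 + Z = ((3 + 10)*(¾ + (⅛)*(-3)))*492 - 369 = (13*(¾ - 3/8))*492 - 369 = (13*(3/8))*492 - 369 = (39/8)*492 - 369 = 4797/2 - 369 = 4059/2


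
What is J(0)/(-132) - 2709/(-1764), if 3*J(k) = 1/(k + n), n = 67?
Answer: 71303/46431 ≈ 1.5357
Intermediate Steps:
J(k) = 1/(3*(67 + k)) (J(k) = 1/(3*(k + 67)) = 1/(3*(67 + k)))
J(0)/(-132) - 2709/(-1764) = (1/(3*(67 + 0)))/(-132) - 2709/(-1764) = ((1/3)/67)*(-1/132) - 2709*(-1/1764) = ((1/3)*(1/67))*(-1/132) + 43/28 = (1/201)*(-1/132) + 43/28 = -1/26532 + 43/28 = 71303/46431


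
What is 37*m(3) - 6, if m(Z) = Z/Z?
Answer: 31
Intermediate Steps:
m(Z) = 1
37*m(3) - 6 = 37*1 - 6 = 37 - 6 = 31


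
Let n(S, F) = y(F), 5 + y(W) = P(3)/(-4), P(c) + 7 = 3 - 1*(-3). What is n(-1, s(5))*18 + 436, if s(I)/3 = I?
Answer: 701/2 ≈ 350.50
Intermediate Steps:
s(I) = 3*I
P(c) = -1 (P(c) = -7 + (3 - 1*(-3)) = -7 + (3 + 3) = -7 + 6 = -1)
y(W) = -19/4 (y(W) = -5 - 1/(-4) = -5 - 1*(-1/4) = -5 + 1/4 = -19/4)
n(S, F) = -19/4
n(-1, s(5))*18 + 436 = -19/4*18 + 436 = -171/2 + 436 = 701/2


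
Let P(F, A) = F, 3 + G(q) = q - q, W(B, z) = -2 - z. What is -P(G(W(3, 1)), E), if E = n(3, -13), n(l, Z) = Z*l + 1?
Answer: 3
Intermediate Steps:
n(l, Z) = 1 + Z*l
G(q) = -3 (G(q) = -3 + (q - q) = -3 + 0 = -3)
E = -38 (E = 1 - 13*3 = 1 - 39 = -38)
-P(G(W(3, 1)), E) = -1*(-3) = 3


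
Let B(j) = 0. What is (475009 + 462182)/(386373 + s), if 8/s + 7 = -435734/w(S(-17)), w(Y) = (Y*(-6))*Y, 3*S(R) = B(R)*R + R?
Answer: 305326518699/125876074453 ≈ 2.4256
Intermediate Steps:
S(R) = R/3 (S(R) = (0*R + R)/3 = (0 + R)/3 = R/3)
w(Y) = -6*Y² (w(Y) = (-6*Y)*Y = -6*Y²)
s = 1156/325789 (s = 8/(-7 - 435734/((-6*((⅓)*(-17))²))) = 8/(-7 - 435734/((-6*(-17/3)²))) = 8/(-7 - 435734/((-6*289/9))) = 8/(-7 - 435734/(-578/3)) = 8/(-7 - 435734*(-3/578)) = 8/(-7 + 653601/289) = 8/(651578/289) = 8*(289/651578) = 1156/325789 ≈ 0.0035483)
(475009 + 462182)/(386373 + s) = (475009 + 462182)/(386373 + 1156/325789) = 937191/(125876074453/325789) = 937191*(325789/125876074453) = 305326518699/125876074453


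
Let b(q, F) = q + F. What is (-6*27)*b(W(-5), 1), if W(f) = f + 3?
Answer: 162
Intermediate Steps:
W(f) = 3 + f
b(q, F) = F + q
(-6*27)*b(W(-5), 1) = (-6*27)*(1 + (3 - 5)) = -162*(1 - 2) = -162*(-1) = 162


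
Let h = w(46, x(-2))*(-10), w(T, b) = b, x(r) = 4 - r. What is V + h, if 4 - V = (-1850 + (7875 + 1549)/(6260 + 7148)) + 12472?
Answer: -8948753/838 ≈ -10679.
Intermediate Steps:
h = -60 (h = (4 - 1*(-2))*(-10) = (4 + 2)*(-10) = 6*(-10) = -60)
V = -8898473/838 (V = 4 - ((-1850 + (7875 + 1549)/(6260 + 7148)) + 12472) = 4 - ((-1850 + 9424/13408) + 12472) = 4 - ((-1850 + 9424*(1/13408)) + 12472) = 4 - ((-1850 + 589/838) + 12472) = 4 - (-1549711/838 + 12472) = 4 - 1*8901825/838 = 4 - 8901825/838 = -8898473/838 ≈ -10619.)
V + h = -8898473/838 - 60 = -8948753/838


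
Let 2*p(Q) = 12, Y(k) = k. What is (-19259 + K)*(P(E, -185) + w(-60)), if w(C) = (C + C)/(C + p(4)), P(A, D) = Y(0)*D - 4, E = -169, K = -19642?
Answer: 207472/3 ≈ 69157.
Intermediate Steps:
p(Q) = 6 (p(Q) = (½)*12 = 6)
P(A, D) = -4 (P(A, D) = 0*D - 4 = 0 - 4 = -4)
w(C) = 2*C/(6 + C) (w(C) = (C + C)/(C + 6) = (2*C)/(6 + C) = 2*C/(6 + C))
(-19259 + K)*(P(E, -185) + w(-60)) = (-19259 - 19642)*(-4 + 2*(-60)/(6 - 60)) = -38901*(-4 + 2*(-60)/(-54)) = -38901*(-4 + 2*(-60)*(-1/54)) = -38901*(-4 + 20/9) = -38901*(-16/9) = 207472/3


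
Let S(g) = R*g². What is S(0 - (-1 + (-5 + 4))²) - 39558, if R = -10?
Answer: -39718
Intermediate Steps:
S(g) = -10*g²
S(0 - (-1 + (-5 + 4))²) - 39558 = -10*(0 - (-1 + (-5 + 4))²)² - 39558 = -10*(0 - (-1 - 1)²)² - 39558 = -10*(0 - 1*(-2)²)² - 39558 = -10*(0 - 1*4)² - 39558 = -10*(0 - 4)² - 39558 = -10*(-4)² - 39558 = -10*16 - 39558 = -160 - 39558 = -39718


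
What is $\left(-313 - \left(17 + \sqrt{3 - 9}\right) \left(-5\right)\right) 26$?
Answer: $-5928 + 130 i \sqrt{6} \approx -5928.0 + 318.43 i$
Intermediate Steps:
$\left(-313 - \left(17 + \sqrt{3 - 9}\right) \left(-5\right)\right) 26 = \left(-313 - \left(17 + \sqrt{-6}\right) \left(-5\right)\right) 26 = \left(-313 - \left(17 + i \sqrt{6}\right) \left(-5\right)\right) 26 = \left(-313 - \left(-85 - 5 i \sqrt{6}\right)\right) 26 = \left(-313 + \left(85 + 5 i \sqrt{6}\right)\right) 26 = \left(-228 + 5 i \sqrt{6}\right) 26 = -5928 + 130 i \sqrt{6}$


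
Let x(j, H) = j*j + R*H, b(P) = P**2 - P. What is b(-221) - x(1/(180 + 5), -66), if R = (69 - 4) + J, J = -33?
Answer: 1751430149/34225 ≈ 51174.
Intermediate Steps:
R = 32 (R = (69 - 4) - 33 = 65 - 33 = 32)
x(j, H) = j**2 + 32*H (x(j, H) = j*j + 32*H = j**2 + 32*H)
b(-221) - x(1/(180 + 5), -66) = -221*(-1 - 221) - ((1/(180 + 5))**2 + 32*(-66)) = -221*(-222) - ((1/185)**2 - 2112) = 49062 - ((1/185)**2 - 2112) = 49062 - (1/34225 - 2112) = 49062 - 1*(-72283199/34225) = 49062 + 72283199/34225 = 1751430149/34225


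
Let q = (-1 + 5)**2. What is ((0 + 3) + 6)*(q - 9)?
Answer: 63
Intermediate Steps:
q = 16 (q = 4**2 = 16)
((0 + 3) + 6)*(q - 9) = ((0 + 3) + 6)*(16 - 9) = (3 + 6)*7 = 9*7 = 63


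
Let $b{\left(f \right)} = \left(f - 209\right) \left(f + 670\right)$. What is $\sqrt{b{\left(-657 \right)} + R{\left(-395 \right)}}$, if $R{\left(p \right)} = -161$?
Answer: $i \sqrt{11419} \approx 106.86 i$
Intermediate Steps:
$b{\left(f \right)} = \left(-209 + f\right) \left(670 + f\right)$
$\sqrt{b{\left(-657 \right)} + R{\left(-395 \right)}} = \sqrt{\left(-140030 + \left(-657\right)^{2} + 461 \left(-657\right)\right) - 161} = \sqrt{\left(-140030 + 431649 - 302877\right) - 161} = \sqrt{-11258 - 161} = \sqrt{-11419} = i \sqrt{11419}$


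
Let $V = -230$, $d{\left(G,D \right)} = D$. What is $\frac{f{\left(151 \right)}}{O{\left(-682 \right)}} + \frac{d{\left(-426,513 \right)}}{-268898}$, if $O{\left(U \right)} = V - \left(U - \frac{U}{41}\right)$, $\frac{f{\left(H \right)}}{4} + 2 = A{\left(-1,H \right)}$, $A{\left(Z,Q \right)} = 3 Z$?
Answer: $- \frac{3280763}{68568990} \approx -0.047846$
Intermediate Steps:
$f{\left(H \right)} = -20$ ($f{\left(H \right)} = -8 + 4 \cdot 3 \left(-1\right) = -8 + 4 \left(-3\right) = -8 - 12 = -20$)
$O{\left(U \right)} = -230 - \frac{40 U}{41}$ ($O{\left(U \right)} = -230 - \left(U - \frac{U}{41}\right) = -230 - \left(U - U \frac{1}{41}\right) = -230 + \left(\frac{U}{41} - U\right) = -230 - \frac{40 U}{41}$)
$\frac{f{\left(151 \right)}}{O{\left(-682 \right)}} + \frac{d{\left(-426,513 \right)}}{-268898} = - \frac{20}{-230 - - \frac{27280}{41}} + \frac{513}{-268898} = - \frac{20}{-230 + \frac{27280}{41}} + 513 \left(- \frac{1}{268898}\right) = - \frac{20}{\frac{17850}{41}} - \frac{513}{268898} = \left(-20\right) \frac{41}{17850} - \frac{513}{268898} = - \frac{82}{1785} - \frac{513}{268898} = - \frac{3280763}{68568990}$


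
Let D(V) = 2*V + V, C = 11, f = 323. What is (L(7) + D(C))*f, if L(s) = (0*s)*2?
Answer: 10659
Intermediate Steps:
D(V) = 3*V
L(s) = 0 (L(s) = 0*2 = 0)
(L(7) + D(C))*f = (0 + 3*11)*323 = (0 + 33)*323 = 33*323 = 10659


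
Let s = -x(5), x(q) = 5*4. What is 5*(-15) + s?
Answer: -95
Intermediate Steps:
x(q) = 20
s = -20 (s = -1*20 = -20)
5*(-15) + s = 5*(-15) - 20 = -75 - 20 = -95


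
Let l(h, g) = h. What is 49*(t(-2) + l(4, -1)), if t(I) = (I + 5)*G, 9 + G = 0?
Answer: -1127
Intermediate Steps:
G = -9 (G = -9 + 0 = -9)
t(I) = -45 - 9*I (t(I) = (I + 5)*(-9) = (5 + I)*(-9) = -45 - 9*I)
49*(t(-2) + l(4, -1)) = 49*((-45 - 9*(-2)) + 4) = 49*((-45 + 18) + 4) = 49*(-27 + 4) = 49*(-23) = -1127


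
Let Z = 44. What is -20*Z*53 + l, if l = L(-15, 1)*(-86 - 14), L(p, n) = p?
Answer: -45140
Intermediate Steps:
l = 1500 (l = -15*(-86 - 14) = -15*(-100) = 1500)
-20*Z*53 + l = -20*44*53 + 1500 = -880*53 + 1500 = -46640 + 1500 = -45140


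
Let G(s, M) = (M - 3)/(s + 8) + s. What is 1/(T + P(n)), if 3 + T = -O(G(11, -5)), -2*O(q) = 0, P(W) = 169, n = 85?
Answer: 1/166 ≈ 0.0060241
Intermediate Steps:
G(s, M) = s + (-3 + M)/(8 + s) (G(s, M) = (-3 + M)/(8 + s) + s = s + (-3 + M)/(8 + s))
O(q) = 0 (O(q) = -1/2*0 = 0)
T = -3 (T = -3 - 1*0 = -3 + 0 = -3)
1/(T + P(n)) = 1/(-3 + 169) = 1/166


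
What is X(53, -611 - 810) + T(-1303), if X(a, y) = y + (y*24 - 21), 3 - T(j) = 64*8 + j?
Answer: -34752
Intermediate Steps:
T(j) = -509 - j (T(j) = 3 - (64*8 + j) = 3 - (512 + j) = 3 + (-512 - j) = -509 - j)
X(a, y) = -21 + 25*y (X(a, y) = y + (24*y - 21) = y + (-21 + 24*y) = -21 + 25*y)
X(53, -611 - 810) + T(-1303) = (-21 + 25*(-611 - 810)) + (-509 - 1*(-1303)) = (-21 + 25*(-1421)) + (-509 + 1303) = (-21 - 35525) + 794 = -35546 + 794 = -34752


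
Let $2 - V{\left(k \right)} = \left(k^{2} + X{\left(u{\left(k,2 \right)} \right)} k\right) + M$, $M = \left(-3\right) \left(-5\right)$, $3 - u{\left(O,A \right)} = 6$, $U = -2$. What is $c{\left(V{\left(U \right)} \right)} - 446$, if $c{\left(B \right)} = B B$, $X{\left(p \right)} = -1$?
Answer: $-85$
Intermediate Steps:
$u{\left(O,A \right)} = -3$ ($u{\left(O,A \right)} = 3 - 6 = -3$)
$M = 15$
$V{\left(k \right)} = -13 + k - k^{2}$ ($V{\left(k \right)} = 2 - \left(\left(k^{2} - k\right) + 15\right) = 2 - \left(15 + k^{2} - k\right) = -13 + k - k^{2}$)
$c{\left(B \right)} = B^{2}$
$c{\left(V{\left(U \right)} \right)} - 446 = \left(-13 - 2 - \left(-2\right)^{2}\right)^{2} - 446 = \left(-13 - 2 - 4\right)^{2} - 446 = \left(-19\right)^{2} - 446 = 361 - 446 = -85$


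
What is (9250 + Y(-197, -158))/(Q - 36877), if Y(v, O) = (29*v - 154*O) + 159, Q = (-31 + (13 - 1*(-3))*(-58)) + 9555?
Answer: -2548/2571 ≈ -0.99105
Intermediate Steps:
Q = 8596 (Q = (-31 + (13 + 3)*(-58)) + 9555 = (-31 + 16*(-58)) + 9555 = (-31 - 928) + 9555 = -959 + 9555 = 8596)
Y(v, O) = 159 - 154*O + 29*v (Y(v, O) = (-154*O + 29*v) + 159 = 159 - 154*O + 29*v)
(9250 + Y(-197, -158))/(Q - 36877) = (9250 + (159 - 154*(-158) + 29*(-197)))/(8596 - 36877) = (9250 + (159 + 24332 - 5713))/(-28281) = (9250 + 18778)*(-1/28281) = 28028*(-1/28281) = -2548/2571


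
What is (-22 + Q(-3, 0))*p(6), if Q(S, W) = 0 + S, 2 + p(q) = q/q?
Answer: 25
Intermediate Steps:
p(q) = -1 (p(q) = -2 + q/q = -2 + 1 = -1)
Q(S, W) = S
(-22 + Q(-3, 0))*p(6) = (-22 - 3)*(-1) = -25*(-1) = 25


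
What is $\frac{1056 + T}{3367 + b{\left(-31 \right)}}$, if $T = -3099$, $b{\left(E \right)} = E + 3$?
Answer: $- \frac{227}{371} \approx -0.61186$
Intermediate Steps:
$b{\left(E \right)} = 3 + E$
$\frac{1056 + T}{3367 + b{\left(-31 \right)}} = \frac{1056 - 3099}{3367 + \left(3 - 31\right)} = - \frac{2043}{3367 - 28} = - \frac{2043}{3339} = \left(-2043\right) \frac{1}{3339} = - \frac{227}{371}$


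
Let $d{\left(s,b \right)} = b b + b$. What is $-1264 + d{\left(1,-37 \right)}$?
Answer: $68$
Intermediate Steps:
$d{\left(s,b \right)} = b + b^{2}$ ($d{\left(s,b \right)} = b^{2} + b = b + b^{2}$)
$-1264 + d{\left(1,-37 \right)} = -1264 - 37 \left(1 - 37\right) = -1264 - -1332 = -1264 + 1332 = 68$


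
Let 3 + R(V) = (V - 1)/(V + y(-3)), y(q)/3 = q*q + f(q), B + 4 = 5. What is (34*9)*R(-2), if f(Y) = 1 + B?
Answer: -29376/31 ≈ -947.61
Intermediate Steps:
B = 1 (B = -4 + 5 = 1)
f(Y) = 2 (f(Y) = 1 + 1 = 2)
y(q) = 6 + 3*q**2 (y(q) = 3*(q*q + 2) = 3*(q**2 + 2) = 3*(2 + q**2) = 6 + 3*q**2)
R(V) = -3 + (-1 + V)/(33 + V) (R(V) = -3 + (V - 1)/(V + (6 + 3*(-3)**2)) = -3 + (-1 + V)/(V + (6 + 3*9)) = -3 + (-1 + V)/(V + (6 + 27)) = -3 + (-1 + V)/(V + 33) = -3 + (-1 + V)/(33 + V))
(34*9)*R(-2) = (34*9)*(2*(-50 - 1*(-2))/(33 - 2)) = 306*(2*(-50 + 2)/31) = 306*(2*(1/31)*(-48)) = 306*(-96/31) = -29376/31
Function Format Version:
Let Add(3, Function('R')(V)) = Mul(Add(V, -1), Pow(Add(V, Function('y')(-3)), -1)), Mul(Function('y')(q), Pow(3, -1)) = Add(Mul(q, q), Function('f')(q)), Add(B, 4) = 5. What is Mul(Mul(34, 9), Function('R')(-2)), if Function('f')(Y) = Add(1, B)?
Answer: Rational(-29376, 31) ≈ -947.61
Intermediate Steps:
B = 1 (B = Add(-4, 5) = 1)
Function('f')(Y) = 2 (Function('f')(Y) = Add(1, 1) = 2)
Function('y')(q) = Add(6, Mul(3, Pow(q, 2))) (Function('y')(q) = Mul(3, Add(Mul(q, q), 2)) = Mul(3, Add(Pow(q, 2), 2)) = Mul(3, Add(2, Pow(q, 2))) = Add(6, Mul(3, Pow(q, 2))))
Function('R')(V) = Add(-3, Mul(Pow(Add(33, V), -1), Add(-1, V))) (Function('R')(V) = Add(-3, Mul(Add(V, -1), Pow(Add(V, Add(6, Mul(3, Pow(-3, 2)))), -1))) = Add(-3, Mul(Add(-1, V), Pow(Add(V, Add(6, Mul(3, 9))), -1))) = Add(-3, Mul(Add(-1, V), Pow(Add(V, Add(6, 27)), -1))) = Add(-3, Mul(Add(-1, V), Pow(Add(V, 33), -1))) = Add(-3, Mul(Add(-1, V), Pow(Add(33, V), -1))) = Add(-3, Mul(Pow(Add(33, V), -1), Add(-1, V))))
Mul(Mul(34, 9), Function('R')(-2)) = Mul(Mul(34, 9), Mul(2, Pow(Add(33, -2), -1), Add(-50, Mul(-1, -2)))) = Mul(306, Mul(2, Pow(31, -1), Add(-50, 2))) = Mul(306, Mul(2, Rational(1, 31), -48)) = Mul(306, Rational(-96, 31)) = Rational(-29376, 31)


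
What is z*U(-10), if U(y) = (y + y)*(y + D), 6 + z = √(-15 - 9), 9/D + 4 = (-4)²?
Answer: -1110 + 370*I*√6 ≈ -1110.0 + 906.31*I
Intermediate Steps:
D = ¾ (D = 9/(-4 + (-4)²) = 9/(-4 + 16) = 9/12 = 9*(1/12) = ¾ ≈ 0.75000)
z = -6 + 2*I*√6 (z = -6 + √(-15 - 9) = -6 + √(-24) = -6 + 2*I*√6 ≈ -6.0 + 4.899*I)
U(y) = 2*y*(¾ + y) (U(y) = (y + y)*(y + ¾) = (2*y)*(¾ + y) = 2*y*(¾ + y))
z*U(-10) = (-6 + 2*I*√6)*((½)*(-10)*(3 + 4*(-10))) = (-6 + 2*I*√6)*((½)*(-10)*(3 - 40)) = (-6 + 2*I*√6)*((½)*(-10)*(-37)) = (-6 + 2*I*√6)*185 = -1110 + 370*I*√6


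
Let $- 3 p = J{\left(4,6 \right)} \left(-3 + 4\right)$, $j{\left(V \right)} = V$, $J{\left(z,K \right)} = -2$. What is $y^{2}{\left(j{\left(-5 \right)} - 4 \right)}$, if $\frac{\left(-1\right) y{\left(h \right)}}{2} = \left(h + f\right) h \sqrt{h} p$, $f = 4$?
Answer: $-32400$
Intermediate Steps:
$p = \frac{2}{3}$ ($p = - \frac{\left(-2\right) \left(-3 + 4\right)}{3} = - \frac{\left(-2\right) 1}{3} = \left(- \frac{1}{3}\right) \left(-2\right) = \frac{2}{3} \approx 0.66667$)
$y{\left(h \right)} = - \frac{4 h^{\frac{3}{2}} \left(4 + h\right)}{3}$ ($y{\left(h \right)} = - 2 \left(h + 4\right) h \sqrt{h} \frac{2}{3} = - 2 \left(4 + h\right) h \sqrt{h} \frac{2}{3} = - 2 h \left(4 + h\right) \sqrt{h} \frac{2}{3} = - 2 h^{\frac{3}{2}} \left(4 + h\right) \frac{2}{3} = - 2 \frac{2 h^{\frac{3}{2}} \left(4 + h\right)}{3} = - \frac{4 h^{\frac{3}{2}} \left(4 + h\right)}{3}$)
$y^{2}{\left(j{\left(-5 \right)} - 4 \right)} = \left(\frac{4 \left(-5 - 4\right)^{\frac{3}{2}} \left(-4 - \left(-5 - 4\right)\right)}{3}\right)^{2} = \left(\frac{4 \left(-9\right)^{\frac{3}{2}} \left(-4 - -9\right)}{3}\right)^{2} = \left(\frac{4 \left(- 27 i\right) \left(-4 + 9\right)}{3}\right)^{2} = \left(\frac{4}{3} \left(- 27 i\right) 5\right)^{2} = \left(- 180 i\right)^{2} = -32400$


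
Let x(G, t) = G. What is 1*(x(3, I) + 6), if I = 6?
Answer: 9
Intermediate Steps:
1*(x(3, I) + 6) = 1*(3 + 6) = 1*9 = 9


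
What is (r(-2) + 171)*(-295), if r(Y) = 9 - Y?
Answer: -53690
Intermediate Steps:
(r(-2) + 171)*(-295) = ((9 - 1*(-2)) + 171)*(-295) = ((9 + 2) + 171)*(-295) = (11 + 171)*(-295) = 182*(-295) = -53690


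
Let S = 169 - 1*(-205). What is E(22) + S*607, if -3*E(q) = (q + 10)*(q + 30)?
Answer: 679390/3 ≈ 2.2646e+5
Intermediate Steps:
S = 374 (S = 169 + 205 = 374)
E(q) = -(10 + q)*(30 + q)/3 (E(q) = -(q + 10)*(q + 30)/3 = -(10 + q)*(30 + q)/3)
E(22) + S*607 = (-100 - 40/3*22 - ⅓*22²) + 374*607 = (-100 - 880/3 - ⅓*484) + 227018 = (-100 - 880/3 - 484/3) + 227018 = -1664/3 + 227018 = 679390/3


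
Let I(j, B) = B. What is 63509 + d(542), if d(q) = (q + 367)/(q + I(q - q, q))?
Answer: 68844665/1084 ≈ 63510.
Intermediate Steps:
d(q) = (367 + q)/(2*q) (d(q) = (q + 367)/(q + q) = (367 + q)/((2*q)) = (367 + q)*(1/(2*q)) = (367 + q)/(2*q))
63509 + d(542) = 63509 + (½)*(367 + 542)/542 = 63509 + (½)*(1/542)*909 = 63509 + 909/1084 = 68844665/1084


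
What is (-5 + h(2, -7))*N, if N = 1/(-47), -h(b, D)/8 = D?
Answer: -51/47 ≈ -1.0851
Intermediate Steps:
h(b, D) = -8*D
N = -1/47 ≈ -0.021277
(-5 + h(2, -7))*N = (-5 - 8*(-7))*(-1/47) = (-5 + 56)*(-1/47) = 51*(-1/47) = -51/47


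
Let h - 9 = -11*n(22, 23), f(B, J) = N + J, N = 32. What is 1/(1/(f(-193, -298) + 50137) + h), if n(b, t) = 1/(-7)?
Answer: 349097/3690461 ≈ 0.094594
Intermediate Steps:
f(B, J) = 32 + J
n(b, t) = -⅐
h = 74/7 (h = 9 - 11*(-⅐) = 9 + 11/7 = 74/7 ≈ 10.571)
1/(1/(f(-193, -298) + 50137) + h) = 1/(1/((32 - 298) + 50137) + 74/7) = 1/(1/(-266 + 50137) + 74/7) = 1/(1/49871 + 74/7) = 1/(3690461/349097) = 349097/3690461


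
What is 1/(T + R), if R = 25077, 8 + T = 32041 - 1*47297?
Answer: 1/9813 ≈ 0.00010191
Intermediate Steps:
T = -15264 (T = -8 + (32041 - 1*47297) = -8 + (32041 - 47297) = -8 - 15256 = -15264)
1/(T + R) = 1/(-15264 + 25077) = 1/9813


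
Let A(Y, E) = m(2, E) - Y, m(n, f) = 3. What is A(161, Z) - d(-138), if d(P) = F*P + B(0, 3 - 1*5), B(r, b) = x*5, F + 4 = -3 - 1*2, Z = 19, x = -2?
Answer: -1390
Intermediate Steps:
F = -9 (F = -4 + (-3 - 1*2) = -4 + (-3 - 2) = -4 - 5 = -9)
B(r, b) = -10 (B(r, b) = -2*5 = -10)
A(Y, E) = 3 - Y
d(P) = -10 - 9*P (d(P) = -9*P - 10 = -10 - 9*P)
A(161, Z) - d(-138) = (3 - 1*161) - (-10 - 9*(-138)) = (3 - 161) - (-10 + 1242) = -158 - 1*1232 = -158 - 1232 = -1390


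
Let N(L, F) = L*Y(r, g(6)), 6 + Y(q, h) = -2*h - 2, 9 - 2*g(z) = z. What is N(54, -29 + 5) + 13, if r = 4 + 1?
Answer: -581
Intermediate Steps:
g(z) = 9/2 - z/2
r = 5
Y(q, h) = -8 - 2*h (Y(q, h) = -6 + (-2*h - 2) = -6 + (-2 - 2*h) = -8 - 2*h)
N(L, F) = -11*L (N(L, F) = L*(-8 - 2*(9/2 - ½*6)) = L*(-8 - 2*(9/2 - 3)) = L*(-8 - 2*3/2) = L*(-8 - 3) = L*(-11) = -11*L)
N(54, -29 + 5) + 13 = -11*54 + 13 = -594 + 13 = -581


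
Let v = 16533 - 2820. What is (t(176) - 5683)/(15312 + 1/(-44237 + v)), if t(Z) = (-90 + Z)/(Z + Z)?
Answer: -7632259115/20564873428 ≈ -0.37113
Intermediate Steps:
t(Z) = (-90 + Z)/(2*Z) (t(Z) = (-90 + Z)/((2*Z)) = (-90 + Z)*(1/(2*Z)) = (-90 + Z)/(2*Z))
v = 13713
(t(176) - 5683)/(15312 + 1/(-44237 + v)) = ((1/2)*(-90 + 176)/176 - 5683)/(15312 + 1/(-44237 + 13713)) = ((1/2)*(1/176)*86 - 5683)/(15312 + 1/(-30524)) = (43/176 - 5683)/(15312 - 1/30524) = -1000165/(176*467383487/30524) = -1000165/176*30524/467383487 = -7632259115/20564873428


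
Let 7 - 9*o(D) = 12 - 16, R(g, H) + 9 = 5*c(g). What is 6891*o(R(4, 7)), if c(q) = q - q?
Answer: 25267/3 ≈ 8422.3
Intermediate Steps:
c(q) = 0
R(g, H) = -9 (R(g, H) = -9 + 5*0 = -9 + 0 = -9)
o(D) = 11/9 (o(D) = 7/9 - (12 - 16)/9 = 7/9 - 1/9*(-4) = 7/9 + 4/9 = 11/9)
6891*o(R(4, 7)) = 6891*(11/9) = 25267/3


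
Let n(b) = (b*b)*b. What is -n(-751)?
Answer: 423564751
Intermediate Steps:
n(b) = b³ (n(b) = b²*b = b³)
-n(-751) = -1*(-751)³ = -1*(-423564751) = 423564751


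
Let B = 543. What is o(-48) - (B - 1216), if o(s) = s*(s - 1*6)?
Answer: 3265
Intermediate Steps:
o(s) = s*(-6 + s) (o(s) = s*(s - 6) = s*(-6 + s))
o(-48) - (B - 1216) = -48*(-6 - 48) - (543 - 1216) = -48*(-54) - 1*(-673) = 2592 + 673 = 3265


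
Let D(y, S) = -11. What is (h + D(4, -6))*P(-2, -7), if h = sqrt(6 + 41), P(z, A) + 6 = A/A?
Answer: 55 - 5*sqrt(47) ≈ 20.722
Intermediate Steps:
P(z, A) = -5 (P(z, A) = -6 + A/A = -6 + 1 = -5)
h = sqrt(47) ≈ 6.8557
(h + D(4, -6))*P(-2, -7) = (sqrt(47) - 11)*(-5) = (-11 + sqrt(47))*(-5) = 55 - 5*sqrt(47)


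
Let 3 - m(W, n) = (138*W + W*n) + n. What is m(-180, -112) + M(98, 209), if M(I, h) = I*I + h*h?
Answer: 58080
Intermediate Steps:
M(I, h) = I² + h²
m(W, n) = 3 - n - 138*W - W*n (m(W, n) = 3 - ((138*W + W*n) + n) = 3 - (n + 138*W + W*n) = 3 + (-n - 138*W - W*n) = 3 - n - 138*W - W*n)
m(-180, -112) + M(98, 209) = (3 - 1*(-112) - 138*(-180) - 1*(-180)*(-112)) + (98² + 209²) = (3 + 112 + 24840 - 20160) + (9604 + 43681) = 4795 + 53285 = 58080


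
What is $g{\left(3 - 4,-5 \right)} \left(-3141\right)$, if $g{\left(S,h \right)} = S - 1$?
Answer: $6282$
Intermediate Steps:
$g{\left(S,h \right)} = -1 + S$ ($g{\left(S,h \right)} = S - 1 = -1 + S$)
$g{\left(3 - 4,-5 \right)} \left(-3141\right) = \left(-1 + \left(3 - 4\right)\right) \left(-3141\right) = \left(-1 - 1\right) \left(-3141\right) = \left(-2\right) \left(-3141\right) = 6282$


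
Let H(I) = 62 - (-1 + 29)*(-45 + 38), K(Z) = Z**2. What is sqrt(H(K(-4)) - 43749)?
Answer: I*sqrt(43491) ≈ 208.54*I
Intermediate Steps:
H(I) = 258 (H(I) = 62 - 28*(-7) = 62 - 1*(-196) = 62 + 196 = 258)
sqrt(H(K(-4)) - 43749) = sqrt(258 - 43749) = sqrt(-43491) = I*sqrt(43491)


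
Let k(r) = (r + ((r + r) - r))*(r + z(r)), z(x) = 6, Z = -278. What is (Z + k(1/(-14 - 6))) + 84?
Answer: -38919/200 ≈ -194.59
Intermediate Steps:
k(r) = 2*r*(6 + r) (k(r) = (r + ((r + r) - r))*(r + 6) = (r + (2*r - r))*(6 + r) = (r + r)*(6 + r) = (2*r)*(6 + r) = 2*r*(6 + r))
(Z + k(1/(-14 - 6))) + 84 = (-278 + 2*(6 + 1/(-14 - 6))/(-14 - 6)) + 84 = (-278 + 2*(6 + 1/(-20))/(-20)) + 84 = (-278 + 2*(-1/20)*(6 - 1/20)) + 84 = (-278 + 2*(-1/20)*(119/20)) + 84 = (-278 - 119/200) + 84 = -55719/200 + 84 = -38919/200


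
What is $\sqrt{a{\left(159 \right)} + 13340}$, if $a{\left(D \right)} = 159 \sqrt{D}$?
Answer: $\sqrt{13340 + 159 \sqrt{159}} \approx 123.87$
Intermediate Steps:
$\sqrt{a{\left(159 \right)} + 13340} = \sqrt{159 \sqrt{159} + 13340} = \sqrt{13340 + 159 \sqrt{159}}$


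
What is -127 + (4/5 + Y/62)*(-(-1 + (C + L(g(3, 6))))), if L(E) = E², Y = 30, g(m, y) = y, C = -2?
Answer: -26252/155 ≈ -169.37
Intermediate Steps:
-127 + (4/5 + Y/62)*(-(-1 + (C + L(g(3, 6))))) = -127 + (4/5 + 30/62)*(-(-1 + (-2 + 6²))) = -127 + (4*(⅕) + 30*(1/62))*(-(-1 + (-2 + 36))) = -127 + (⅘ + 15/31)*(-(-1 + 34)) = -127 + 199*(-1*33)/155 = -127 + (199/155)*(-33) = -127 - 6567/155 = -26252/155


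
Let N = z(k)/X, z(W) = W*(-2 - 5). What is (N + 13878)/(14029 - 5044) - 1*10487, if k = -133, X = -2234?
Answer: -210469200109/20072490 ≈ -10485.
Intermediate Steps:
z(W) = -7*W (z(W) = W*(-7) = -7*W)
N = -931/2234 (N = -7*(-133)/(-2234) = 931*(-1/2234) = -931/2234 ≈ -0.41674)
(N + 13878)/(14029 - 5044) - 1*10487 = (-931/2234 + 13878)/(14029 - 5044) - 1*10487 = (31002521/2234)/8985 - 10487 = (31002521/2234)*(1/8985) - 10487 = 31002521/20072490 - 10487 = -210469200109/20072490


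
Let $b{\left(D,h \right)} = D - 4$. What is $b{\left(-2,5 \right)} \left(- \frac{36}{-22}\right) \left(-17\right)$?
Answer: $\frac{1836}{11} \approx 166.91$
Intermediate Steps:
$b{\left(D,h \right)} = -4 + D$
$b{\left(-2,5 \right)} \left(- \frac{36}{-22}\right) \left(-17\right) = \left(-4 - 2\right) \left(- \frac{36}{-22}\right) \left(-17\right) = - 6 \left(\left(-36\right) \left(- \frac{1}{22}\right)\right) \left(-17\right) = \left(-6\right) \frac{18}{11} \left(-17\right) = \left(- \frac{108}{11}\right) \left(-17\right) = \frac{1836}{11}$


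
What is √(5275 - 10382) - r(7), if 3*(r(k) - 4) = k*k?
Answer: -61/3 + I*√5107 ≈ -20.333 + 71.463*I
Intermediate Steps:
r(k) = 4 + k²/3 (r(k) = 4 + (k*k)/3 = 4 + k²/3)
√(5275 - 10382) - r(7) = √(5275 - 10382) - (4 + (⅓)*7²) = √(-5107) - (4 + (⅓)*49) = I*√5107 - (4 + 49/3) = I*√5107 - 1*61/3 = I*√5107 - 61/3 = -61/3 + I*√5107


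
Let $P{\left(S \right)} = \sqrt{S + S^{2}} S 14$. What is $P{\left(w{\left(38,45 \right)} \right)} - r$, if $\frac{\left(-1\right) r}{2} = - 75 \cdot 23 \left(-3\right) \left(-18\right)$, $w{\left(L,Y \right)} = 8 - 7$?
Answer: $-186300 + 14 \sqrt{2} \approx -1.8628 \cdot 10^{5}$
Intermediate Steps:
$w{\left(L,Y \right)} = 1$ ($w{\left(L,Y \right)} = 8 - 7 = 1$)
$P{\left(S \right)} = 14 S \sqrt{S + S^{2}}$ ($P{\left(S \right)} = S \sqrt{S + S^{2}} \cdot 14 = 14 S \sqrt{S + S^{2}}$)
$r = 186300$ ($r = - 2 \left(- 75 \cdot 23 \left(-3\right) \left(-18\right)\right) = - 2 \left(- 75 \left(\left(-69\right) \left(-18\right)\right)\right) = - 2 \left(\left(-75\right) 1242\right) = \left(-2\right) \left(-93150\right) = 186300$)
$P{\left(w{\left(38,45 \right)} \right)} - r = 14 \cdot 1 \sqrt{1 \left(1 + 1\right)} - 186300 = 14 \cdot 1 \sqrt{1 \cdot 2} - 186300 = 14 \cdot 1 \sqrt{2} - 186300 = 14 \sqrt{2} - 186300 = -186300 + 14 \sqrt{2}$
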